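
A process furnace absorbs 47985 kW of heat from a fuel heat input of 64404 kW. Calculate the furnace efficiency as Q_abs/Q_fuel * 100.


Furnace efficiency = Q_absorbed / Q_fuel * 100
= 47985 / 64404 * 100 = 74.51

74.51 %


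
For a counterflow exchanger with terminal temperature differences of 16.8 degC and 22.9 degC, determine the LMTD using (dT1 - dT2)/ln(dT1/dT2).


LMTD = (dT1 - dT2) / ln(dT1/dT2)
= (16.8 - 22.9) / ln(16.8 / 22.9) = -6.1 / -0.309758 = 19.69

19.69 degC


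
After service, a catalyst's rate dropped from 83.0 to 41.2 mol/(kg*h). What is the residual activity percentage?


Activity (%) = (rate_used / rate_fresh) * 100
rate_used = 41.2, rate_fresh = 83.0
= (41.2 / 83.0) * 100
= 0.4964 * 100 = 49.64

49.64 %


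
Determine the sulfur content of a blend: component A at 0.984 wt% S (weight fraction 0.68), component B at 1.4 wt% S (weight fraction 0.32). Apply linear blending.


Linear sulfur blending: S_blend = x1*S1 + x2*S2
Contribution 1: 0.68 * 0.984 = 0.66912 wt%
Contribution 2: 0.32 * 1.4 = 0.448 wt%
S_blend = 0.66912 + 0.448 = 1.11712

1.11712 wt%


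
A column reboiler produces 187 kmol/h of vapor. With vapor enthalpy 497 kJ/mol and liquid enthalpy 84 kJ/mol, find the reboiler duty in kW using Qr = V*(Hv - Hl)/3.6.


Qr = 187 * (497 - 84) / 3.6 = 187 * 413 / 3.6 = 21450

21450 kW


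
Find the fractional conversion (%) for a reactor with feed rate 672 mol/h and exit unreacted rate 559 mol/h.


X = (F_in - F_out) / F_in * 100
Moles reacted = 672 - 559 = 113
X = 113 / 672 * 100
= 0.1682 * 100
= 16.82 %

16.82 %


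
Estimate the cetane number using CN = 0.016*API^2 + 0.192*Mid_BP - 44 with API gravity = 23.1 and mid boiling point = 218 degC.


CN = 0.016 * 23.1^2 + 0.192 * 218 - 44
CN = 8.53776 + 41.856 - 44 = 6.39376

6.39376


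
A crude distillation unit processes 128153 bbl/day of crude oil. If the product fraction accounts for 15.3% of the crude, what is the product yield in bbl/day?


Crude throughput = 128153 bbl/day
Fraction yield = 15.3%
yield = throughput * fraction / 100
yield = 128153 * 15.3 / 100 = 19607.409

19607.409 bbl/day


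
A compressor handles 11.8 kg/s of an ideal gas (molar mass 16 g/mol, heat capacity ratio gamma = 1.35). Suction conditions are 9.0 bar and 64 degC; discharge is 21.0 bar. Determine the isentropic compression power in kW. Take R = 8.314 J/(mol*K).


Isentropic work: W = m*(gamma/(gamma-1))*(R*T1/MW)*((P2/P1)^((gamma-1)/gamma) - 1)
T1 = 64 + 273.15 = 337.15 K
Pressure ratio = 21.0 / 9.0 = 2.33333
Exponent = (1.35 - 1)/1.35 = 0.259259
(P2/P1)^exp - 1 = 2.33333^0.259259 - 1 = 0.245665
W = 11.8 * 1.35 / 0.35 * 8.314 * 337.15 / 16 * 0.245665 = 1959

1959 kW


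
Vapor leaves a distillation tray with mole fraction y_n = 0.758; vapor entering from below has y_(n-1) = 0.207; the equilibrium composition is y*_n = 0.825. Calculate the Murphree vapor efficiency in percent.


Murphree vapor efficiency: EMV = (y_n - y_(n-1)) / (y*_n - y_(n-1)) * 100
EMV = (0.758 - 0.207) / (0.825 - 0.207) * 100 = 0.551 / 0.618 * 100 = 89.16

89.16 %


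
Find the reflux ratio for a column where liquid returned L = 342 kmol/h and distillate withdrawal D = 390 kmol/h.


Reflux ratio definition: R = L / D (liquid returned / distillate withdrawn)
L = 342 kmol/h, D = 390 kmol/h
R = 342 / 390 = 0.8769

0.8769


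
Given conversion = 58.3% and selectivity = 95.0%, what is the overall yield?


Overall yield = conversion (%) * selectivity (%) / 100
Conversion = 58.3%, Selectivity = 95.0%
Y = 58.3 * 95.0 / 100
= 55.385 %

55.385 %


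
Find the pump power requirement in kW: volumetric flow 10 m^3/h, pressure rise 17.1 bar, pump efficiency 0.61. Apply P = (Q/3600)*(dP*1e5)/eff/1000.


Q = 10 / 3600 = 0.00277778 m^3/s
P = 0.00277778 * (17.1 * 1e5) / 0.61 / 1000 = 7.787

7.787 kW


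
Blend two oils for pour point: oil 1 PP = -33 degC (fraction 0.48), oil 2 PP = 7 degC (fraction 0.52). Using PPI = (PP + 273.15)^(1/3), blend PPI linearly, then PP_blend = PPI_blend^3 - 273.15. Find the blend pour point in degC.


PPI_1 = (-33 + 273.15)^(1/3) = 6.215759
PPI_2 = (7 + 273.15)^(1/3) = 6.543301
PPI_blend = 0.48 * 6.215759 + 0.52 * 6.543301 = 6.386081
PP_blend = 6.386081^3 - 273.15 = 260.4374 - 273.15 = -12.71

-12.71 degC


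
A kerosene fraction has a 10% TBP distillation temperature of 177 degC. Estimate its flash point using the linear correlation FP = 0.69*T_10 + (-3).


FP = 0.69 * 177 + (-3) = 119.13

119.13 degC


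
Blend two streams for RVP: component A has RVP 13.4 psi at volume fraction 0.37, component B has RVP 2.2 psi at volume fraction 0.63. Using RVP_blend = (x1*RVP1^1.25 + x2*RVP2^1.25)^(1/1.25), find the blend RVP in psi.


Chevron index: RVP_blend = (sum xi*RVPi^1.25)^(1/1.25)
RVP^1.25 terms: 0.37 * 13.4^1.25 + 0.63 * 2.2^1.25 = 11.174
RVP_blend = 11.174^(1/1.25) = 6.896

6.896 psi


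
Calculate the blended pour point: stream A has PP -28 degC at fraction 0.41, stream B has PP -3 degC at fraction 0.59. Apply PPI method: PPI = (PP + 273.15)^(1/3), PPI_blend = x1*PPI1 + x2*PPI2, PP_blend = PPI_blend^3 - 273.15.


PPI_1 = (-28 + 273.15)^(1/3) = 6.258601
PPI_2 = (-3 + 273.15)^(1/3) = 6.464501
PPI_blend = 0.41 * 6.258601 + 0.59 * 6.464501 = 6.380082
PP_blend = 6.380082^3 - 273.15 = 259.7041 - 273.15 = -13.45

-13.45 degC


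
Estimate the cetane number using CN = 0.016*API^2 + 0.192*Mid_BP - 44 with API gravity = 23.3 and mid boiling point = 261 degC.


CN = 0.016 * 23.3^2 + 0.192 * 261 - 44
CN = 8.68624 + 50.112 - 44 = 14.79824

14.79824


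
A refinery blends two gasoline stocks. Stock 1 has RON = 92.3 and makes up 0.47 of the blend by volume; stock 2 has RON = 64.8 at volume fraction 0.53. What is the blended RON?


Linear blending: RON_blend = sum(vi * RONi)
Contribution 1: 0.47 * 92.3 = 43.381
Contribution 2: 0.53 * 64.8 = 34.344
RON_blend = 43.381 + 34.344 = 77.725

77.725


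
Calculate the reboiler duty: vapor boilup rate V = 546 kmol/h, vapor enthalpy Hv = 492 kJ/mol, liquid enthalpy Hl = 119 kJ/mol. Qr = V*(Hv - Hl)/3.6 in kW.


Qr = 546 * (492 - 119) / 3.6 = 546 * 373 / 3.6 = 56570

56570 kW


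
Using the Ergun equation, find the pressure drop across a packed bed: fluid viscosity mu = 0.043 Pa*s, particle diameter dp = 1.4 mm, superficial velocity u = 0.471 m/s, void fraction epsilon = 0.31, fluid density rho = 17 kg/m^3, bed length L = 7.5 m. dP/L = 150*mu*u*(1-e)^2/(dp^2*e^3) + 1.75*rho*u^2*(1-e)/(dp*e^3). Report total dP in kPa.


dp = 1.4 mm = 0.0014 m
Viscous term = 150*0.043*0.471*(1-0.31)^2 / (0.0014^2*0.31^3) = 24770700
Inertial term = 1.75*17*0.471^2*(1-0.31) / (0.0014*0.31^3) = 109185
dP/L = 24770700 + 109185 = 24879900 Pa/m
dP = 24879900 * 7.5 / 1000 = 186600 kPa

186600 kPa


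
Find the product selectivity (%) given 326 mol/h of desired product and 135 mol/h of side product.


Selectivity = desired / (desired + undesired) * 100
Total products = 326 + 135 = 461 mol/h
S = 326 / 461 * 100
= 0.7072 * 100
= 70.72 %

70.72 %


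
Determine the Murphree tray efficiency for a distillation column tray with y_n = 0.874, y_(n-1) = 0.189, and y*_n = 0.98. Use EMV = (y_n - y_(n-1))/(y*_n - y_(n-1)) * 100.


Murphree vapor efficiency: EMV = (y_n - y_(n-1)) / (y*_n - y_(n-1)) * 100
EMV = (0.874 - 0.189) / (0.98 - 0.189) * 100 = 0.685 / 0.791 * 100 = 86.60

86.60 %


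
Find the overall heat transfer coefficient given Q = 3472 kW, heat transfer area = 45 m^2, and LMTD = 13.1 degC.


From Q = U*A*LMTD, U = Q / (A * LMTD)
U = 3472 / (45 * 13.1) = 3472 / 589.5 = 5.890

5.890 kW/(m^2*K)


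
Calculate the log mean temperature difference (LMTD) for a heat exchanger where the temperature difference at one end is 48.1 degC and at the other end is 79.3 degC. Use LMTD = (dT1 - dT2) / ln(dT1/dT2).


LMTD = (dT1 - dT2) / ln(dT1/dT2)
= (48.1 - 79.3) / ln(48.1 / 79.3) = -31.2 / -0.499956 = 62.41

62.41 degC


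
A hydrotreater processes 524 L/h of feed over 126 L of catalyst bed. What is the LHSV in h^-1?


LHSV = volumetric feed rate / catalyst volume
= 524 L/h / 126 L
= 4.159 h^-1

4.159 h^-1


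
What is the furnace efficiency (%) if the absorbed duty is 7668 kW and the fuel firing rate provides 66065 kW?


Furnace efficiency = Q_absorbed / Q_fuel * 100
= 7668 / 66065 * 100 = 11.61

11.61 %


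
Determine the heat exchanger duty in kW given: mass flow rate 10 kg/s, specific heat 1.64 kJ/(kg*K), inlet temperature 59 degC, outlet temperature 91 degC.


Q = m_dot * cp * delta_T
delta_T = 91 - 59 = 32 K
Q = 10 * 1.64 * 32
= 16.4 * 32
= 524.8 kW

524.8 kW


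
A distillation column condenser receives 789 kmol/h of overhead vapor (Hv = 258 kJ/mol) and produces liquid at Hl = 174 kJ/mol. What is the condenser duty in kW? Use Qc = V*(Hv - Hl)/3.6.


Qc = 789 * (258 - 174) / 3.6 = 789 * 84 / 3.6 = 18410

18410 kW


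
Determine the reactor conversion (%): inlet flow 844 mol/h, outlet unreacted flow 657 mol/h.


X = (F_in - F_out) / F_in * 100
Moles reacted = 844 - 657 = 187
X = 187 / 844 * 100
= 0.2216 * 100
= 22.16 %

22.16 %


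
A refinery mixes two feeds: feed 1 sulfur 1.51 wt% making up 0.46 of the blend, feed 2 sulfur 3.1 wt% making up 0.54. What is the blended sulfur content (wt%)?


Linear sulfur blending: S_blend = x1*S1 + x2*S2
Contribution 1: 0.46 * 1.51 = 0.6946 wt%
Contribution 2: 0.54 * 3.1 = 1.674 wt%
S_blend = 0.6946 + 1.674 = 2.3686

2.3686 wt%


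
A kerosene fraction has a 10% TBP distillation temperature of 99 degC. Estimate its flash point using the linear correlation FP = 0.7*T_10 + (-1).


FP = 0.7 * 99 + (-1) = 68.3

68.3 degC


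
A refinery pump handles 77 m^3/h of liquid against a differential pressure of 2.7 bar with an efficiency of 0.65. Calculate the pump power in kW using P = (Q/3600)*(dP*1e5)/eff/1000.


Q = 77 / 3600 = 0.0213889 m^3/s
P = 0.0213889 * (2.7 * 1e5) / 0.65 / 1000 = 8.885

8.885 kW


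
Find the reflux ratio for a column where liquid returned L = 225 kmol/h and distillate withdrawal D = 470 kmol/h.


Reflux ratio definition: R = L / D (liquid returned / distillate withdrawn)
L = 225 kmol/h, D = 470 kmol/h
R = 225 / 470 = 0.4787

0.4787


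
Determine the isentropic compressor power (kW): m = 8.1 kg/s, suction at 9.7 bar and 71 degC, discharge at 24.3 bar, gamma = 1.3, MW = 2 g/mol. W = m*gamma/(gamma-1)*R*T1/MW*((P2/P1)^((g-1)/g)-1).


Isentropic work: W = m*(gamma/(gamma-1))*(R*T1/MW)*((P2/P1)^((gamma-1)/gamma) - 1)
T1 = 71 + 273.15 = 344.15 K
Pressure ratio = 24.3 / 9.7 = 2.50515
Exponent = (1.3 - 1)/1.3 = 0.230769
(P2/P1)^exp - 1 = 2.50515^0.230769 - 1 = 0.236057
W = 8.1 * 1.3 / 0.3 * 8.314 * 344.15 / 2 * 0.236057 = 11850

11850 kW


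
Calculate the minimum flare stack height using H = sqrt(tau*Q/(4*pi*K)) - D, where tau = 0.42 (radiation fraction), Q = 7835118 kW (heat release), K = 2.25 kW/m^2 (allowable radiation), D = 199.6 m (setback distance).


tau*Q/(4*pi*K) = 0.42 * 7835118 / (4 * pi * 2.25) = 116386
sqrt(116386) = 341.154
H = 341.154 - 199.6 = 141.6

141.6 m


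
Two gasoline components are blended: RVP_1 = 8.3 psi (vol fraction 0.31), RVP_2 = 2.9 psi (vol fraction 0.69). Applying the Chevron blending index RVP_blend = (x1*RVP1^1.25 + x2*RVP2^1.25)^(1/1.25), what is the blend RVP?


Chevron index: RVP_blend = (sum xi*RVPi^1.25)^(1/1.25)
RVP^1.25 terms: 0.31 * 8.3^1.25 + 0.69 * 2.9^1.25 = 6.9785
RVP_blend = 6.9785^(1/1.25) = 4.732

4.732 psi


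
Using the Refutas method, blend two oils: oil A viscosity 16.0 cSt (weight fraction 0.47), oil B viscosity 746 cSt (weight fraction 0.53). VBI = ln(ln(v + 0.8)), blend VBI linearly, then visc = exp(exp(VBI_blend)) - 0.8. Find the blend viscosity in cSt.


Refutas method: VBN_i = 14.534*ln(ln(visc_i + 0.8)) + 10.975, blended linearly by mass fraction; since VBN is linear in VBI_i = ln(ln(visc_i + 0.8)) and the fractions sum to 1, blend VBI directly: visc = exp(exp(VBI_blend)) - 0.8
VBI_1 = ln(ln(16.0 + 0.8)) = 1.03723
VBI_2 = ln(ln(746 + 0.8)) = 1.88946
VBI_blend = 0.47 * 1.03723 + 0.53 * 1.88946 = 1.48891
visc_blend = exp(exp(1.48891)) - 0.8 = 83.32

83.32 cSt


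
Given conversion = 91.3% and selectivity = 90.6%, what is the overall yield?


Overall yield = conversion (%) * selectivity (%) / 100
Conversion = 91.3%, Selectivity = 90.6%
Y = 91.3 * 90.6 / 100
= 82.7178 %

82.7178 %


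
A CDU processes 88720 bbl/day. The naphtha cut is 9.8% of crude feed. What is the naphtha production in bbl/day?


Crude throughput = 88720 bbl/day
Fraction yield = 9.8%
yield = throughput * fraction / 100
yield = 88720 * 9.8 / 100 = 8694.56

8694.56 bbl/day


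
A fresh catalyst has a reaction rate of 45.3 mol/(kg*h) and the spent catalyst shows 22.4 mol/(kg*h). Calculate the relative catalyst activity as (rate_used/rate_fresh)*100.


Activity (%) = (rate_used / rate_fresh) * 100
rate_used = 22.4, rate_fresh = 45.3
= (22.4 / 45.3) * 100
= 0.4945 * 100 = 49.45

49.45 %


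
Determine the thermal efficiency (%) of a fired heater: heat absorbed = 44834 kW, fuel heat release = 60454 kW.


Furnace efficiency = Q_absorbed / Q_fuel * 100
= 44834 / 60454 * 100 = 74.16

74.16 %


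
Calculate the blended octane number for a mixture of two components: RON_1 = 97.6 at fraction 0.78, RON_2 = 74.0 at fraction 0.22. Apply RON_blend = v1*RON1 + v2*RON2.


Linear blending: RON_blend = sum(vi * RONi)
Contribution 1: 0.78 * 97.6 = 76.128
Contribution 2: 0.22 * 74.0 = 16.28
RON_blend = 76.128 + 16.28 = 92.408

92.408


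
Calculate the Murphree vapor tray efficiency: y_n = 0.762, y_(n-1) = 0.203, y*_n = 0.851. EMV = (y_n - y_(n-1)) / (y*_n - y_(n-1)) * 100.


Murphree vapor efficiency: EMV = (y_n - y_(n-1)) / (y*_n - y_(n-1)) * 100
EMV = (0.762 - 0.203) / (0.851 - 0.203) * 100 = 0.559 / 0.648 * 100 = 86.27

86.27 %


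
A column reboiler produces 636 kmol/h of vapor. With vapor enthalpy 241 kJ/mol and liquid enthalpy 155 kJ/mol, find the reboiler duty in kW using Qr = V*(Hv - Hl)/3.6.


Qr = 636 * (241 - 155) / 3.6 = 636 * 86 / 3.6 = 15190

15190 kW


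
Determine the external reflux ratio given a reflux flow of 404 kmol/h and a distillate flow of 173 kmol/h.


Reflux ratio definition: R = L / D (liquid returned / distillate withdrawn)
L = 404 kmol/h, D = 173 kmol/h
R = 404 / 173 = 2.335

2.335


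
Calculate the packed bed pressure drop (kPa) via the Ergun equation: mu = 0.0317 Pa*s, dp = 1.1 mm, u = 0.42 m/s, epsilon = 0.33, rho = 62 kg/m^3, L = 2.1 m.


dp = 1.1 mm = 0.0011 m
Viscous term = 150*0.0317*0.42*(1-0.33)^2 / (0.0011^2*0.33^3) = 20616800
Inertial term = 1.75*62*0.42^2*(1-0.33) / (0.0011*0.33^3) = 324391
dP/L = 20616800 + 324391 = 20941200 Pa/m
dP = 20941200 * 2.1 / 1000 = 43980 kPa

43980 kPa


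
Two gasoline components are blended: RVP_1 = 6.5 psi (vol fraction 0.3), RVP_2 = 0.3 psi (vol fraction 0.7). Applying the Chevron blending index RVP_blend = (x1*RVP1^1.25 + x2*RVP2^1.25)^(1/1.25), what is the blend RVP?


Chevron index: RVP_blend = (sum xi*RVPi^1.25)^(1/1.25)
RVP^1.25 terms: 0.3 * 6.5^1.25 + 0.7 * 0.3^1.25 = 3.26902
RVP_blend = 3.26902^(1/1.25) = 2.579

2.579 psi


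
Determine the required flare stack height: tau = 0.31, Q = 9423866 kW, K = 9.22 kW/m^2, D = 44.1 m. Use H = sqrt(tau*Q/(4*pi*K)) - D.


tau*Q/(4*pi*K) = 0.31 * 9423866 / (4 * pi * 9.22) = 25214.5
sqrt(25214.5) = 158.791
H = 158.791 - 44.1 = 114.7

114.7 m


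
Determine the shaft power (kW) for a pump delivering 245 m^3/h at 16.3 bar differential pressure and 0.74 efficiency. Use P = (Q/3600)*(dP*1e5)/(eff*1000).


Q = 245 / 3600 = 0.0680556 m^3/s
P = 0.0680556 * (16.3 * 1e5) / 0.74 / 1000 = 149.9

149.9 kW


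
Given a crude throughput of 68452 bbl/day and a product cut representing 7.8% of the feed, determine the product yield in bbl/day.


Crude throughput = 68452 bbl/day
Fraction yield = 7.8%
yield = throughput * fraction / 100
yield = 68452 * 7.8 / 100 = 5339.256

5339.256 bbl/day


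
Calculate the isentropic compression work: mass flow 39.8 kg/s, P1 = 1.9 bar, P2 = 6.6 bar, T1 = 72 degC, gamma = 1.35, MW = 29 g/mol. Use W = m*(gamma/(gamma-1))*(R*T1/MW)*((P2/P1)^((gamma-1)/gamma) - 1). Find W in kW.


Isentropic work: W = m*(gamma/(gamma-1))*(R*T1/MW)*((P2/P1)^((gamma-1)/gamma) - 1)
T1 = 72 + 273.15 = 345.15 K
Pressure ratio = 6.6 / 1.9 = 3.47368
Exponent = (1.35 - 1)/1.35 = 0.259259
(P2/P1)^exp - 1 = 3.47368^0.259259 - 1 = 0.381035
W = 39.8 * 1.35 / 0.35 * 8.314 * 345.15 / 29 * 0.381035 = 5788

5788 kW


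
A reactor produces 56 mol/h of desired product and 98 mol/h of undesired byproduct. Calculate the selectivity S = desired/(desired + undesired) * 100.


Selectivity = desired / (desired + undesired) * 100
Total products = 56 + 98 = 154 mol/h
S = 56 / 154 * 100
= 0.3636 * 100
= 36.36 %

36.36 %


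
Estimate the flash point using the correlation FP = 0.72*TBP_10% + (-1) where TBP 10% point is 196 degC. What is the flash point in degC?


FP = 0.72 * 196 + (-1) = 140.12

140.12 degC


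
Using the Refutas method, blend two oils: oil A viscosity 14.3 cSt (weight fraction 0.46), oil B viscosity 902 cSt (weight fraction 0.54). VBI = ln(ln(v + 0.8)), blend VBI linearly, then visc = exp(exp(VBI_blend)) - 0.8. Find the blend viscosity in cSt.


Refutas method: VBN_i = 14.534*ln(ln(visc_i + 0.8)) + 10.975, blended linearly by mass fraction; since VBN is linear in VBI_i = ln(ln(visc_i + 0.8)) and the fractions sum to 1, blend VBI directly: visc = exp(exp(VBI_blend)) - 0.8
VBI_1 = ln(ln(14.3 + 0.8)) = 0.99868
VBI_2 = ln(ln(902 + 0.8)) = 1.91773
VBI_blend = 0.46 * 0.99868 + 0.54 * 1.91773 = 1.49497
visc_blend = exp(exp(1.49497)) - 0.8 = 85.62

85.62 cSt


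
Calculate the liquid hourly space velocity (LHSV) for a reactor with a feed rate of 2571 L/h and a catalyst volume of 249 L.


LHSV = volumetric feed rate / catalyst volume
= 2571 L/h / 249 L
= 10.33 h^-1

10.33 h^-1


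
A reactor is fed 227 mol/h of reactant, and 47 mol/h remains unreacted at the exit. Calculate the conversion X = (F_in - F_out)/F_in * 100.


X = (F_in - F_out) / F_in * 100
Moles reacted = 227 - 47 = 180
X = 180 / 227 * 100
= 0.7930 * 100
= 79.30 %

79.30 %


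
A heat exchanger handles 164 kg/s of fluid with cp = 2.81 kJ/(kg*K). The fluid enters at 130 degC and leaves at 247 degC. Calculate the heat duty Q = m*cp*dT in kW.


Q = m_dot * cp * delta_T
delta_T = 247 - 130 = 117 K
Q = 164 * 2.81 * 117
= 460.84 * 117
= 53918.28 kW

53918.28 kW


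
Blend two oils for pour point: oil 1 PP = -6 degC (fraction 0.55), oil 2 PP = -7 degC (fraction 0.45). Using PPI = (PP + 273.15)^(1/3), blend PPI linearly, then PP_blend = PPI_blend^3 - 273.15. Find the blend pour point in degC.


PPI_1 = (-6 + 273.15)^(1/3) = 6.440482
PPI_2 = (-7 + 273.15)^(1/3) = 6.432436
PPI_blend = 0.55 * 6.440482 + 0.45 * 6.432436 = 6.436861
PP_blend = 6.436861^3 - 273.15 = 266.6996 - 273.15 = -6.45

-6.45 degC


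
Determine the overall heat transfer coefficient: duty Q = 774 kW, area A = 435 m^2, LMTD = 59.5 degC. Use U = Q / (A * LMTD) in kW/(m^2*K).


From Q = U*A*LMTD, U = Q / (A * LMTD)
U = 774 / (435 * 59.5) = 774 / 25882.5 = 0.02990

0.02990 kW/(m^2*K)


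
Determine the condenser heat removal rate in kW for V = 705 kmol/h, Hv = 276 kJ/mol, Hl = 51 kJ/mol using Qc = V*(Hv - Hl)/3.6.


Qc = 705 * (276 - 51) / 3.6 = 705 * 225 / 3.6 = 44060

44060 kW


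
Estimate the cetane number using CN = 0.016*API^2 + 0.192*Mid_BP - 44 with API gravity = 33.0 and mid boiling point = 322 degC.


CN = 0.016 * 33.0^2 + 0.192 * 322 - 44
CN = 17.424 + 61.824 - 44 = 35.248

35.248


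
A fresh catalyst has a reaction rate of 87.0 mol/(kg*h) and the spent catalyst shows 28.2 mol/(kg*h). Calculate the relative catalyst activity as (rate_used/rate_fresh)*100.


Activity (%) = (rate_used / rate_fresh) * 100
rate_used = 28.2, rate_fresh = 87.0
= (28.2 / 87.0) * 100
= 0.3241 * 100 = 32.41

32.41 %


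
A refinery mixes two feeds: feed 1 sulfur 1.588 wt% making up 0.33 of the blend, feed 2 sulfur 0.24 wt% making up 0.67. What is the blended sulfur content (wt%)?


Linear sulfur blending: S_blend = x1*S1 + x2*S2
Contribution 1: 0.33 * 1.588 = 0.52404 wt%
Contribution 2: 0.67 * 0.24 = 0.1608 wt%
S_blend = 0.52404 + 0.1608 = 0.68484

0.68484 wt%


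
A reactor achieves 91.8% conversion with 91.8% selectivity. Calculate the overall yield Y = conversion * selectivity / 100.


Overall yield = conversion (%) * selectivity (%) / 100
Conversion = 91.8%, Selectivity = 91.8%
Y = 91.8 * 91.8 / 100
= 84.2724 %

84.2724 %


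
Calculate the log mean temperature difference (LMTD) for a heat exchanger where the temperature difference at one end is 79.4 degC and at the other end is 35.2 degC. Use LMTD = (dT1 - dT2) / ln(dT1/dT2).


LMTD = (dT1 - dT2) / ln(dT1/dT2)
= (79.4 - 35.2) / ln(79.4 / 35.2) = 44.2 / 0.813452 = 54.34

54.34 degC


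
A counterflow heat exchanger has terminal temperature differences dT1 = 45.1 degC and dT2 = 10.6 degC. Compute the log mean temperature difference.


LMTD = (dT1 - dT2) / ln(dT1/dT2)
= (45.1 - 10.6) / ln(45.1 / 10.6) = 34.5 / 1.44803 = 23.83

23.83 degC


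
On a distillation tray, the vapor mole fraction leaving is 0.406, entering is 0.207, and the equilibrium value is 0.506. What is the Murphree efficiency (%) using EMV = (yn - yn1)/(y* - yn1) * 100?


Murphree vapor efficiency: EMV = (y_n - y_(n-1)) / (y*_n - y_(n-1)) * 100
EMV = (0.406 - 0.207) / (0.506 - 0.207) * 100 = 0.199 / 0.299 * 100 = 66.56

66.56 %


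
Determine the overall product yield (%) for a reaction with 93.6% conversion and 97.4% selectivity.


Overall yield = conversion (%) * selectivity (%) / 100
Conversion = 93.6%, Selectivity = 97.4%
Y = 93.6 * 97.4 / 100
= 91.1664 %

91.1664 %


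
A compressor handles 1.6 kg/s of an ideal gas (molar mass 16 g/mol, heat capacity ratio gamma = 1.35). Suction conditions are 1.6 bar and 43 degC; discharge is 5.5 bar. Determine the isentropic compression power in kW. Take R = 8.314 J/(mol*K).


Isentropic work: W = m*(gamma/(gamma-1))*(R*T1/MW)*((P2/P1)^((gamma-1)/gamma) - 1)
T1 = 43 + 273.15 = 316.15 K
Pressure ratio = 5.5 / 1.6 = 3.4375
Exponent = (1.35 - 1)/1.35 = 0.259259
(P2/P1)^exp - 1 = 3.4375^0.259259 - 1 = 0.377291
W = 1.6 * 1.35 / 0.35 * 8.314 * 316.15 / 16 * 0.377291 = 382.5

382.5 kW


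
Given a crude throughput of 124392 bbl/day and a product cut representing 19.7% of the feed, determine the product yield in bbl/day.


Crude throughput = 124392 bbl/day
Fraction yield = 19.7%
yield = throughput * fraction / 100
yield = 124392 * 19.7 / 100 = 24505.224

24505.224 bbl/day


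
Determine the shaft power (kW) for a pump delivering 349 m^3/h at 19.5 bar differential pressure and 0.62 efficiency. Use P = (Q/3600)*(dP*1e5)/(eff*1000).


Q = 349 / 3600 = 0.0969444 m^3/s
P = 0.0969444 * (19.5 * 1e5) / 0.62 / 1000 = 304.9

304.9 kW


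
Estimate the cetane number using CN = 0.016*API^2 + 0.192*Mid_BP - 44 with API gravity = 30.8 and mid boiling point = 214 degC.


CN = 0.016 * 30.8^2 + 0.192 * 214 - 44
CN = 15.17824 + 41.088 - 44 = 12.26624

12.26624


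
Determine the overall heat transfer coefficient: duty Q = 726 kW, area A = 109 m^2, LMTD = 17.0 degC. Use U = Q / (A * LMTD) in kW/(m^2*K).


From Q = U*A*LMTD, U = Q / (A * LMTD)
U = 726 / (109 * 17.0) = 726 / 1853 = 0.3918

0.3918 kW/(m^2*K)


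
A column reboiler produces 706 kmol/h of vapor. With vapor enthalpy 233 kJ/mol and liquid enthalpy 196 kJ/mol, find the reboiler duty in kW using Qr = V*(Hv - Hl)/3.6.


Qr = 706 * (233 - 196) / 3.6 = 706 * 37 / 3.6 = 7256

7256 kW


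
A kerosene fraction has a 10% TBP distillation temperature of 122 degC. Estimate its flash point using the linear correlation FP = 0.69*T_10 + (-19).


FP = 0.69 * 122 + (-19) = 65.18

65.18 degC


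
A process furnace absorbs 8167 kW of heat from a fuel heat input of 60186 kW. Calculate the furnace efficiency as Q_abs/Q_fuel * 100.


Furnace efficiency = Q_absorbed / Q_fuel * 100
= 8167 / 60186 * 100 = 13.57

13.57 %


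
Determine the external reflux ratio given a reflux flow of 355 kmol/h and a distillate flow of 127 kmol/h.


Reflux ratio definition: R = L / D (liquid returned / distillate withdrawn)
L = 355 kmol/h, D = 127 kmol/h
R = 355 / 127 = 2.795

2.795


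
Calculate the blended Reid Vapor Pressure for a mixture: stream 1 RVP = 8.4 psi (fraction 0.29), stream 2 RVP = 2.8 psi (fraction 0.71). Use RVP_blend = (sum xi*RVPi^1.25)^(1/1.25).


Chevron index: RVP_blend = (sum xi*RVPi^1.25)^(1/1.25)
RVP^1.25 terms: 0.29 * 8.4^1.25 + 0.71 * 2.8^1.25 = 6.71874
RVP_blend = 6.71874^(1/1.25) = 4.590

4.590 psi


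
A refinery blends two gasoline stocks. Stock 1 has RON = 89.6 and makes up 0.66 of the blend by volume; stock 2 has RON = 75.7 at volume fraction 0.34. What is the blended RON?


Linear blending: RON_blend = sum(vi * RONi)
Contribution 1: 0.66 * 89.6 = 59.136
Contribution 2: 0.34 * 75.7 = 25.738
RON_blend = 59.136 + 25.738 = 84.874

84.874


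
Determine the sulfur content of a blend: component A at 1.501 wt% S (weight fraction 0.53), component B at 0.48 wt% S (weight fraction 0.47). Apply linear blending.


Linear sulfur blending: S_blend = x1*S1 + x2*S2
Contribution 1: 0.53 * 1.501 = 0.79553 wt%
Contribution 2: 0.47 * 0.48 = 0.2256 wt%
S_blend = 0.79553 + 0.2256 = 1.02113

1.02113 wt%


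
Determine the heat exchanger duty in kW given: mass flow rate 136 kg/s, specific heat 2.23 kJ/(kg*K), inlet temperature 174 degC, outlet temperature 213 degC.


Q = m_dot * cp * delta_T
delta_T = 213 - 174 = 39 K
Q = 136 * 2.23 * 39
= 303.28 * 39
= 11827.92 kW

11827.92 kW


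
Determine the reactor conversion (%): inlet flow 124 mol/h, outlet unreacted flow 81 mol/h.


X = (F_in - F_out) / F_in * 100
Moles reacted = 124 - 81 = 43
X = 43 / 124 * 100
= 0.3468 * 100
= 34.68 %

34.68 %


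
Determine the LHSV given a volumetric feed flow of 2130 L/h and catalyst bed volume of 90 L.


LHSV = volumetric feed rate / catalyst volume
= 2130 L/h / 90 L
= 23.67 h^-1

23.67 h^-1


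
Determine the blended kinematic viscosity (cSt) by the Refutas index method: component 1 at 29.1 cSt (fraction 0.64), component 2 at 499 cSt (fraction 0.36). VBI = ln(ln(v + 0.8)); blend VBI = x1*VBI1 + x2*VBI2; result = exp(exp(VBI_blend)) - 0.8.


Refutas method: VBN_i = 14.534*ln(ln(visc_i + 0.8)) + 10.975, blended linearly by mass fraction; since VBN is linear in VBI_i = ln(ln(visc_i + 0.8)) and the fractions sum to 1, blend VBI directly: visc = exp(exp(VBI_blend)) - 0.8
VBI_1 = ln(ln(29.1 + 0.8)) = 1.22315
VBI_2 = ln(ln(499 + 0.8)) = 1.82684
VBI_blend = 0.64 * 1.22315 + 0.36 * 1.82684 = 1.44048
visc_blend = exp(exp(1.44048)) - 0.8 = 67.42

67.42 cSt


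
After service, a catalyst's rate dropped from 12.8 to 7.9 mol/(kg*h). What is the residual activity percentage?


Activity (%) = (rate_used / rate_fresh) * 100
rate_used = 7.9, rate_fresh = 12.8
= (7.9 / 12.8) * 100
= 0.6172 * 100 = 61.72

61.72 %


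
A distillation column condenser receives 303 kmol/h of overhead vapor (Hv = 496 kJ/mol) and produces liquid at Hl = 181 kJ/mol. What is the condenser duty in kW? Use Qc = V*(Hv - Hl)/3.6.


Qc = 303 * (496 - 181) / 3.6 = 303 * 315 / 3.6 = 26510

26510 kW


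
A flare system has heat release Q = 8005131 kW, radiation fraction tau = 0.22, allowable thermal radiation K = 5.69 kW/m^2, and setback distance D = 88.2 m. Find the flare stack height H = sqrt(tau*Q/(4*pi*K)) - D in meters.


tau*Q/(4*pi*K) = 0.22 * 8005131 / (4 * pi * 5.69) = 24630.3
sqrt(24630.3) = 156.94
H = 156.94 - 88.2 = 68.74

68.74 m


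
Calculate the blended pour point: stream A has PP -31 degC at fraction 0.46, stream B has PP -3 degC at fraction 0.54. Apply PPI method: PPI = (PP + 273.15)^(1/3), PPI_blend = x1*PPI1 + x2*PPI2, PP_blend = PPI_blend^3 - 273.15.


PPI_1 = (-31 + 273.15)^(1/3) = 6.232967
PPI_2 = (-3 + 273.15)^(1/3) = 6.464501
PPI_blend = 0.46 * 6.232967 + 0.54 * 6.464501 = 6.357995
PP_blend = 6.357995^3 - 273.15 = 257.0162 - 273.15 = -16.13

-16.13 degC


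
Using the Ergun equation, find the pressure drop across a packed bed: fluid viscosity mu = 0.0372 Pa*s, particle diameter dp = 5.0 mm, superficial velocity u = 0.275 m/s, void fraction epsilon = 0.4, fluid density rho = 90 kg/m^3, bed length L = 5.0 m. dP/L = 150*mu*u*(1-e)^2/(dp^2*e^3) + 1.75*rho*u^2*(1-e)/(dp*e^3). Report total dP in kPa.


dp = 5.0 mm = 0.005 m
Viscous term = 150*0.0372*0.275*(1-0.4)^2 / (0.005^2*0.4^3) = 345262
Inertial term = 1.75*90*0.275^2*(1-0.4) / (0.005*0.4^3) = 22333
dP/L = 345262 + 22333 = 367595 Pa/m
dP = 367595 * 5.0 / 1000 = 1838 kPa

1838 kPa


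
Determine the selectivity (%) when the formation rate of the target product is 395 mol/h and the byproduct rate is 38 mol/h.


Selectivity = desired / (desired + undesired) * 100
Total products = 395 + 38 = 433 mol/h
S = 395 / 433 * 100
= 0.9122 * 100
= 91.22 %

91.22 %


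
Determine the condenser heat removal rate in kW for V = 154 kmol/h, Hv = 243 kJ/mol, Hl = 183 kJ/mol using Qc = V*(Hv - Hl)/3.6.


Qc = 154 * (243 - 183) / 3.6 = 154 * 60 / 3.6 = 2567

2567 kW


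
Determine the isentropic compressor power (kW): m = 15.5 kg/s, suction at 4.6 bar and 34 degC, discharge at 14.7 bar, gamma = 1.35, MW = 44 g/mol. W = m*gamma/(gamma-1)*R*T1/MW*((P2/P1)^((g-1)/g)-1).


Isentropic work: W = m*(gamma/(gamma-1))*(R*T1/MW)*((P2/P1)^((gamma-1)/gamma) - 1)
T1 = 34 + 273.15 = 307.15 K
Pressure ratio = 14.7 / 4.6 = 3.19565
Exponent = (1.35 - 1)/1.35 = 0.259259
(P2/P1)^exp - 1 = 3.19565^0.259259 - 1 = 0.351486
W = 15.5 * 1.35 / 0.35 * 8.314 * 307.15 / 44 * 0.351486 = 1220

1220 kW


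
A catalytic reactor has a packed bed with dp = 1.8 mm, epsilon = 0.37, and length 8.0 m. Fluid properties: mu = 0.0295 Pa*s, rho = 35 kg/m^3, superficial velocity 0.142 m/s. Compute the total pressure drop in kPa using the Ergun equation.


dp = 1.8 mm = 0.0018 m
Viscous term = 150*0.0295*0.142*(1-0.37)^2 / (0.0018^2*0.37^3) = 1519610
Inertial term = 1.75*35*0.142^2*(1-0.37) / (0.0018*0.37^3) = 8533.86
dP/L = 1519610 + 8533.86 = 1528140 Pa/m
dP = 1528140 * 8.0 / 1000 = 12230 kPa

12230 kPa


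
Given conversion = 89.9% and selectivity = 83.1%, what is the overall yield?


Overall yield = conversion (%) * selectivity (%) / 100
Conversion = 89.9%, Selectivity = 83.1%
Y = 89.9 * 83.1 / 100
= 74.7069 %

74.7069 %


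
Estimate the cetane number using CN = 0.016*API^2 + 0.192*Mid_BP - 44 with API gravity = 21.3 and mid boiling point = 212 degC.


CN = 0.016 * 21.3^2 + 0.192 * 212 - 44
CN = 7.25904 + 40.704 - 44 = 3.96304

3.96304


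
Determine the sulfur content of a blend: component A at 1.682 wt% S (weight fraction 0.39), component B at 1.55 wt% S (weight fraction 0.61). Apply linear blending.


Linear sulfur blending: S_blend = x1*S1 + x2*S2
Contribution 1: 0.39 * 1.682 = 0.65598 wt%
Contribution 2: 0.61 * 1.55 = 0.9455 wt%
S_blend = 0.65598 + 0.9455 = 1.60148

1.60148 wt%


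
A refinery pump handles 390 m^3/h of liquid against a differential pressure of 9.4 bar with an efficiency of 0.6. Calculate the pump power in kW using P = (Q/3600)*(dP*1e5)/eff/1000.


Q = 390 / 3600 = 0.108333 m^3/s
P = 0.108333 * (9.4 * 1e5) / 0.6 / 1000 = 169.7

169.7 kW


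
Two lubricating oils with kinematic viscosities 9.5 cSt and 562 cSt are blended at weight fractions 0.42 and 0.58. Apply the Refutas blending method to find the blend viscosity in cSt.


Refutas method: VBN_i = 14.534*ln(ln(visc_i + 0.8)) + 10.975, blended linearly by mass fraction; since VBN is linear in VBI_i = ln(ln(visc_i + 0.8)) and the fractions sum to 1, blend VBI directly: visc = exp(exp(VBI_blend)) - 0.8
VBI_1 = ln(ln(9.5 + 0.8)) = 0.846788
VBI_2 = ln(ln(562 + 0.8)) = 1.84576
VBI_blend = 0.42 * 0.846788 + 0.58 * 1.84576 = 1.42619
visc_blend = exp(exp(1.42619)) - 0.8 = 63.45

63.45 cSt


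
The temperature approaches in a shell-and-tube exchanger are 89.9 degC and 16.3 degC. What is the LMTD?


LMTD = (dT1 - dT2) / ln(dT1/dT2)
= (89.9 - 16.3) / ln(89.9 / 16.3) = 73.6 / 1.70753 = 43.10

43.10 degC


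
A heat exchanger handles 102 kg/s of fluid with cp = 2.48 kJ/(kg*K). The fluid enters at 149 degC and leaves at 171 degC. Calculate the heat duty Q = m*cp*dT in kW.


Q = m_dot * cp * delta_T
delta_T = 171 - 149 = 22 K
Q = 102 * 2.48 * 22
= 252.96 * 22
= 5565.12 kW

5565.12 kW


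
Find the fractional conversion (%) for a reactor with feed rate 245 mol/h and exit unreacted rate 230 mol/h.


X = (F_in - F_out) / F_in * 100
Moles reacted = 245 - 230 = 15
X = 15 / 245 * 100
= 0.06122 * 100
= 6.122 %

6.122 %


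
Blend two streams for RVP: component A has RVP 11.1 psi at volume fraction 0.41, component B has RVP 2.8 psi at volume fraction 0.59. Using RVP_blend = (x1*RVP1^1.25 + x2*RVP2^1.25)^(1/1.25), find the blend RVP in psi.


Chevron index: RVP_blend = (sum xi*RVPi^1.25)^(1/1.25)
RVP^1.25 terms: 0.41 * 11.1^1.25 + 0.59 * 2.8^1.25 = 10.4438
RVP_blend = 10.4438^(1/1.25) = 6.533

6.533 psi


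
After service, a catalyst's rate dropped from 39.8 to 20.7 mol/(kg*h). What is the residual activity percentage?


Activity (%) = (rate_used / rate_fresh) * 100
rate_used = 20.7, rate_fresh = 39.8
= (20.7 / 39.8) * 100
= 0.5201 * 100 = 52.01

52.01 %


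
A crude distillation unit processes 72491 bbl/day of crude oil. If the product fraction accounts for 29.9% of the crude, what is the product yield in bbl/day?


Crude throughput = 72491 bbl/day
Fraction yield = 29.9%
yield = throughput * fraction / 100
yield = 72491 * 29.9 / 100 = 21674.809

21674.809 bbl/day


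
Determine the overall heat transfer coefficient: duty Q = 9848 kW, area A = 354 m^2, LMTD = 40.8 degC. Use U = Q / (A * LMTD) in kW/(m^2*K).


From Q = U*A*LMTD, U = Q / (A * LMTD)
U = 9848 / (354 * 40.8) = 9848 / 14443.2 = 0.6818

0.6818 kW/(m^2*K)


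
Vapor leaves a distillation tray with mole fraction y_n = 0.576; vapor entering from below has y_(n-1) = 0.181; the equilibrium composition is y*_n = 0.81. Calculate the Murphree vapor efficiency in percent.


Murphree vapor efficiency: EMV = (y_n - y_(n-1)) / (y*_n - y_(n-1)) * 100
EMV = (0.576 - 0.181) / (0.81 - 0.181) * 100 = 0.395 / 0.629 * 100 = 62.80

62.80 %


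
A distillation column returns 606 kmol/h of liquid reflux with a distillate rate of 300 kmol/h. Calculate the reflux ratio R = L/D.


Reflux ratio definition: R = L / D (liquid returned / distillate withdrawn)
L = 606 kmol/h, D = 300 kmol/h
R = 606 / 300 = 2.020

2.020


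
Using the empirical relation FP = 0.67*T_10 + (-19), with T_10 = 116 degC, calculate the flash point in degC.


FP = 0.67 * 116 + (-19) = 58.72

58.72 degC


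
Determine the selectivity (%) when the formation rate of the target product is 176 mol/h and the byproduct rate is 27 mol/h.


Selectivity = desired / (desired + undesired) * 100
Total products = 176 + 27 = 203 mol/h
S = 176 / 203 * 100
= 0.8670 * 100
= 86.70 %

86.70 %


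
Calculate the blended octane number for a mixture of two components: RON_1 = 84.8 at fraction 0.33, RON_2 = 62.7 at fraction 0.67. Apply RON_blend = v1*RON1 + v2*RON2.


Linear blending: RON_blend = sum(vi * RONi)
Contribution 1: 0.33 * 84.8 = 27.984
Contribution 2: 0.67 * 62.7 = 42.009
RON_blend = 27.984 + 42.009 = 69.993

69.993


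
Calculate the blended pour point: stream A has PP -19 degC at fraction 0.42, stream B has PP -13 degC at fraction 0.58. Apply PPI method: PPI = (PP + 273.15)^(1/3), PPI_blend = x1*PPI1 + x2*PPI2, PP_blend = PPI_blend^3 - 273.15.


PPI_1 = (-19 + 273.15)^(1/3) = 6.334272
PPI_2 = (-13 + 273.15)^(1/3) = 6.383731
PPI_blend = 0.42 * 6.334272 + 0.58 * 6.383731 = 6.362958
PP_blend = 6.362958^3 - 273.15 = 257.6186 - 273.15 = -15.53

-15.53 degC


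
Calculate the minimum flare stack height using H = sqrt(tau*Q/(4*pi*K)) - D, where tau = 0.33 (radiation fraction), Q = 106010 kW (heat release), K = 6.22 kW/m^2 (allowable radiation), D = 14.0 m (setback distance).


tau*Q/(4*pi*K) = 0.33 * 106010 / (4 * pi * 6.22) = 447.57
sqrt(447.57) = 21.1559
H = 21.1559 - 14.0 = 7.156

7.156 m


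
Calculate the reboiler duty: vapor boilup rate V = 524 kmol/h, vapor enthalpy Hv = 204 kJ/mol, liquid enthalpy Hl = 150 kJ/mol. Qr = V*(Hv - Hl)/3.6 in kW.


Qr = 524 * (204 - 150) / 3.6 = 524 * 54 / 3.6 = 7860

7860 kW


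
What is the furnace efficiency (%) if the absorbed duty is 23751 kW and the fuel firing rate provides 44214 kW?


Furnace efficiency = Q_absorbed / Q_fuel * 100
= 23751 / 44214 * 100 = 53.72

53.72 %


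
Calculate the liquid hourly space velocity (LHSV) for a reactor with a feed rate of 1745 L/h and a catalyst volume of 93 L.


LHSV = volumetric feed rate / catalyst volume
= 1745 L/h / 93 L
= 18.76 h^-1

18.76 h^-1


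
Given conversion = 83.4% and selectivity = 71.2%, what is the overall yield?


Overall yield = conversion (%) * selectivity (%) / 100
Conversion = 83.4%, Selectivity = 71.2%
Y = 83.4 * 71.2 / 100
= 59.3808 %

59.3808 %


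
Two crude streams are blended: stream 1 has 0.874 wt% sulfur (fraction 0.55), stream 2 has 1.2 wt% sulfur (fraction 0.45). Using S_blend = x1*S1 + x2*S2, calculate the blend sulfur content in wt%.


Linear sulfur blending: S_blend = x1*S1 + x2*S2
Contribution 1: 0.55 * 0.874 = 0.4807 wt%
Contribution 2: 0.45 * 1.2 = 0.54 wt%
S_blend = 0.4807 + 0.54 = 1.0207

1.0207 wt%


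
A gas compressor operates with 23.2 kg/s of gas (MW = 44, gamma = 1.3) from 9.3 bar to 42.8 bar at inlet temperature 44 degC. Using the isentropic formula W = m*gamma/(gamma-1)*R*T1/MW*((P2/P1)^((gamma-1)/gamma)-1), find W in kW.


Isentropic work: W = m*(gamma/(gamma-1))*(R*T1/MW)*((P2/P1)^((gamma-1)/gamma) - 1)
T1 = 44 + 273.15 = 317.15 K
Pressure ratio = 42.8 / 9.3 = 4.60215
Exponent = (1.3 - 1)/1.3 = 0.230769
(P2/P1)^exp - 1 = 4.60215^0.230769 - 1 = 0.422299
W = 23.2 * 1.3 / 0.3 * 8.314 * 317.15 / 44 * 0.422299 = 2544

2544 kW


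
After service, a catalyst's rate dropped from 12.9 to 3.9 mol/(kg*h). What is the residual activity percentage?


Activity (%) = (rate_used / rate_fresh) * 100
rate_used = 3.9, rate_fresh = 12.9
= (3.9 / 12.9) * 100
= 0.3023 * 100 = 30.23

30.23 %


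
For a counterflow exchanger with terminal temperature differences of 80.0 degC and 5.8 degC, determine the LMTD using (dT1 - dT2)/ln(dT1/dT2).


LMTD = (dT1 - dT2) / ln(dT1/dT2)
= (80.0 - 5.8) / ln(80.0 / 5.8) = 74.2 / 2.62417 = 28.28

28.28 degC


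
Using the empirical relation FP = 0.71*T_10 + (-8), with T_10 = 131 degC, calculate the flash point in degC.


FP = 0.71 * 131 + (-8) = 85.01

85.01 degC


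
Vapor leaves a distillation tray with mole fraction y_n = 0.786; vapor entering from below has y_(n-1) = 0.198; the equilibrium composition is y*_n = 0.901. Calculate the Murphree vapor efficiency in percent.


Murphree vapor efficiency: EMV = (y_n - y_(n-1)) / (y*_n - y_(n-1)) * 100
EMV = (0.786 - 0.198) / (0.901 - 0.198) * 100 = 0.588 / 0.703 * 100 = 83.64

83.64 %


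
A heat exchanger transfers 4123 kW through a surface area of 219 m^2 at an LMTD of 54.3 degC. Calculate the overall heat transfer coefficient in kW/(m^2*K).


From Q = U*A*LMTD, U = Q / (A * LMTD)
U = 4123 / (219 * 54.3) = 4123 / 11891.7 = 0.3467

0.3467 kW/(m^2*K)


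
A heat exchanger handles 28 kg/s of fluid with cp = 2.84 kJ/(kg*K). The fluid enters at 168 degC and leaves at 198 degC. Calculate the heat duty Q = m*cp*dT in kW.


Q = m_dot * cp * delta_T
delta_T = 198 - 168 = 30 K
Q = 28 * 2.84 * 30
= 79.52 * 30
= 2385.6 kW

2385.6 kW


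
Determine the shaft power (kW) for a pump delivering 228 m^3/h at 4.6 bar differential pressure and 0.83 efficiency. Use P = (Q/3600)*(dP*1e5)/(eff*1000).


Q = 228 / 3600 = 0.0633333 m^3/s
P = 0.0633333 * (4.6 * 1e5) / 0.83 / 1000 = 35.10

35.10 kW


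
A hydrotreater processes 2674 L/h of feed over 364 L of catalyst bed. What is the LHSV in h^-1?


LHSV = volumetric feed rate / catalyst volume
= 2674 L/h / 364 L
= 7.346 h^-1

7.346 h^-1
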